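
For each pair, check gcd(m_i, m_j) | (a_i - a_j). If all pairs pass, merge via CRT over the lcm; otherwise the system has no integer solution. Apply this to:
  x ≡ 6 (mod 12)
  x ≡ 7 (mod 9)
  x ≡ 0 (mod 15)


Moduli 12, 9, 15 are not pairwise coprime, so CRT works modulo lcm(m_i) when all pairwise compatibility conditions hold.
Pairwise compatibility: gcd(m_i, m_j) must divide a_i - a_j for every pair.
Merge one congruence at a time:
  Start: x ≡ 6 (mod 12).
  Combine with x ≡ 7 (mod 9): gcd(12, 9) = 3, and 7 - 6 = 1 is NOT divisible by 3.
    ⇒ system is inconsistent (no integer solution).

No solution (the system is inconsistent).


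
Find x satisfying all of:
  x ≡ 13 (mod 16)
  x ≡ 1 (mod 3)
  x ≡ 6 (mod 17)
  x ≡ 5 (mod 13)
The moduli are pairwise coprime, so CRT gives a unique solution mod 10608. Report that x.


Product of moduli M = 16 · 3 · 17 · 13 = 10608.
Merge one congruence at a time:
  Start: x ≡ 13 (mod 16).
  Combine with x ≡ 1 (mod 3); new modulus lcm = 48.
    Write x = 13 + 16·t and substitute into x ≡ 1 (mod 3): 16·t ≡ 1 − 13 = -12 (mod 3).
    Reduce coefficients mod 3: 1·t ≡ 0 (mod 3).
    So t ≡ 0 (mod 3).
    Then x = 13 + 16·0 = 13, valid modulo lcm(16, 3) = 48: x ≡ 13 (mod 48).
  Combine with x ≡ 6 (mod 17); new modulus lcm = 816.
    Write x = 13 + 48·t and substitute into x ≡ 6 (mod 17): 48·t ≡ 6 − 13 = -7 (mod 17).
    Reduce coefficients mod 17: 14·t ≡ 10 (mod 17).
    The inverse of 14 mod 17 is 11 (since 14·11 = 154 = 9·17 + 1), so t ≡ 11·10 = 110 ≡ 8 (mod 17).
    Then x = 13 + 48·8 = 397, valid modulo lcm(48, 17) = 816: x ≡ 397 (mod 816).
  Combine with x ≡ 5 (mod 13); new modulus lcm = 10608.
    Write x = 397 + 816·t and substitute into x ≡ 5 (mod 13): 816·t ≡ 5 − 397 = -392 (mod 13).
    Reduce coefficients mod 13: 10·t ≡ 11 (mod 13).
    The inverse of 10 mod 13 is 4 (since 10·4 = 40 = 3·13 + 1), so t ≡ 4·11 = 44 ≡ 5 (mod 13).
    Then x = 397 + 816·5 = 4477, valid modulo lcm(816, 13) = 10608: x ≡ 4477 (mod 10608).
Verify against each original: 4477 mod 16 = 13, 4477 mod 3 = 1, 4477 mod 17 = 6, 4477 mod 13 = 5.

x ≡ 4477 (mod 10608).


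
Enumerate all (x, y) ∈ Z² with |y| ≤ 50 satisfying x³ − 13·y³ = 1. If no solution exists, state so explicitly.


The equation is x³ - 13y³ = 1. For fixed y, x³ = 13·y³ + 1, so a solution requires the RHS to be a perfect cube.
Strategy: iterate y from -50 to 50, compute RHS = 13·y³ + 1, and check whether it is a (positive or negative) perfect cube.
Check small values of y:
  y = 0: RHS = 1 = (1)³ ⇒ x = 1 works.
  y = 1: RHS = 14 is not a perfect cube.
  y = -1: RHS = -12 is not a perfect cube.
  y = 2: RHS = 105 is not a perfect cube.
  y = -2: RHS = -103 is not a perfect cube.
  y = 3: RHS = 352 is not a perfect cube.
  y = -3: RHS = -350 is not a perfect cube.
Continuing the search up to |y| = 50 finds no further solutions beyond those listed.
Collected solutions: (1, 0).

Solutions (with |y| ≤ 50): (1, 0).


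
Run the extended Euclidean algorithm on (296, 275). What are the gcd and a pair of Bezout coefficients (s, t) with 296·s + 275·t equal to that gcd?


Euclidean algorithm on (296, 275) — divide until remainder is 0:
  296 = 1 · 275 + 21
  275 = 13 · 21 + 2
  21 = 10 · 2 + 1
  2 = 2 · 1 + 0
gcd(296, 275) = 1.
Track Bezout coefficients alongside the remainders: start with r₀ = 296 = a·1 + b·0 (s = 1, t = 0) and r₁ = 275 = a·0 + b·1 (s = 0, t = 1); each new remainder r_{k+1} = r_{k-1} − q_k·r_k inherits s_{k+1} = s_{k-1} − q_k·s_k, t_{k+1} = t_{k-1} − q_k·t_k, so r_k = a·s_k + b·t_k at every step:
  q = 1: r = 21, s = 1 − 1·0 = 1, t = 0 − 1·1 = -1  (check: 296·1 + 275·(-1) = 21)
  q = 13: r = 2, s = 0 − 13·1 = -13, t = 1 − 13·(-1) = 14  (check: 296·(-13) + 275·14 = 2)
  q = 10: r = 1, s = 1 − 10·(-13) = 131, t = -1 − 10·14 = -141  (check: 296·131 + 275·(-141) = 1)
The row with r = 1 (the gcd) gives the Bezout coefficients s = 131, t = -141.
Result: 296 · (131) + 275 · (-141) = 1.

gcd(296, 275) = 1; s = 131, t = -141 (check: 296·131 + 275·(-141) = 1).


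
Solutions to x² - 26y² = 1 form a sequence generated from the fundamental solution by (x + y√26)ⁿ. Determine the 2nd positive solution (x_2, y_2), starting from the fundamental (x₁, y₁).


Step 1: Find the fundamental solution (x₁, y₁) of x² - 26y² = 1.
  Expand √26 as a continued fraction. a₀ = ⌊√26⌋ = 5; iterate m_{k+1} = d_k·a_k − m_k, d_{k+1} = (26 − m_{k+1}²)/d_k, a_{k+1} = ⌊(a₀ + m_{k+1})/d_{k+1}⌋ (starting m₀ = 0, d₀ = 1), with convergents p_k = a_k·p_{k-1} + p_{k-2}, q_k = a_k·q_{k-1} + q_{k-2} (p₋₁ = 1, q₋₁ = 0):
  k = 0: a₀ = 5; p₀/q₀ = 5/1; p₀² − 26·q₀² = 25 − 26 = -1.
  k = 1: m = 5, d = 1, a = ⌊(5 + 5)/1⌋ = 10; p/q = (10·5 + 1)/(10·1 + 0) = 51/10; p² − 26·q² = 2601 − 2600 = 1.
  The first convergent with p² − 26·q² = 1 gives the fundamental solution (x₁, y₁) = (51, 10).
Step 2: Apply the recurrence (x_{n+1}, y_{n+1}) = (x₁x_n + 26y₁y_n, x₁y_n + y₁x_n) repeatedly.
  From (x_1, y_1) = (51, 10): x_2 = 51·51 + 26·10·10 = 5201; y_2 = 51·10 + 10·51 = 1020.
Step 3: Verify x_2² - 26·y_2² = 27050401 - 27050400 = 1 (should be 1). ✓

(x_1, y_1) = (51, 10); (x_2, y_2) = (5201, 1020).


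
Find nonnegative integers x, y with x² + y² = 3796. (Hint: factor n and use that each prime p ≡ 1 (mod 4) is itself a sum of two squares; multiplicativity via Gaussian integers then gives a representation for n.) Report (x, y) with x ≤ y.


Step 1: Factor n = 3796 = 2^2 · 13 · 73.
Step 2: Check the mod-4 condition on each prime factor: 2 = 2 (special); 13 ≡ 1 (mod 4), exponent 1; 73 ≡ 1 (mod 4), exponent 1.
All primes ≡ 3 (mod 4) appear to even exponent (or don't appear), so by the two-squares theorem n IS expressible as a sum of two squares.
Step 3: Build a representation. Group n = k² · m with k = 2 and m = 13 · 73 = 949 (a product of primes ≡ 1 (mod 4)); a representation of m scales to one of n via (k·x)² + (k·y)² = k²(x² + y²). Each prime p ≡ 1 (mod 4) is itself a sum of two squares; find a² by testing p − a² for a perfect square:
  13: 13 − 1² = 12, 13 − 2² = 9 = 3² ⇒ 13 = 2² + 3².
  73: 73 − 1² = 72, 73 − 2² = 69, 73 − 3² = 64 = 8² ⇒ 73 = 3² + 8².
  Combine using the Brahmagupta–Fibonacci identity (a² + b²)(c² + d²) = (ac − bd)² + (ad + bc)² = (ac + bd)² + (ad − bc)²:
  13 · 73 = 949: from (2² + 3²)(3² + 8²), take (2·3 − 3·8, 2·8 + 3·3) = (6 − 24, 16 + 9) = (-18, 25); dropping signs (only squares matter) gives (18, 25); check 18² + 25² = 324 + 625 = 949 ✓.
  Scale by k = 2: (2·18, 2·25) = (36, 50).
Step 4: Order so x ≤ y and verify: 36² + 50² = 1296 + 2500 = 3796 = n. ✓

n = 3796 = 36² + 50² (one valid representation with x ≤ y).


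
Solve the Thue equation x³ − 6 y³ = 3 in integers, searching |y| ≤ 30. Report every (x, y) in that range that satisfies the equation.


The equation is x³ - 6y³ = 3. For fixed y, x³ = 6·y³ + 3, so a solution requires the RHS to be a perfect cube.
Strategy: iterate y from -30 to 30, compute RHS = 6·y³ + 3, and check whether it is a (positive or negative) perfect cube.
Check small values of y:
  y = 0: RHS = 3 is not a perfect cube.
  y = 1: RHS = 9 is not a perfect cube.
  y = -1: RHS = -3 is not a perfect cube.
  y = 2: RHS = 51 is not a perfect cube.
  y = -2: RHS = -45 is not a perfect cube.
  y = 3: RHS = 165 is not a perfect cube.
  y = -3: RHS = -159 is not a perfect cube.
Continuing the search up to |y| = 30 finds no solutions either.
No (x, y) in the scanned range satisfies the equation.

No integer solutions with |y| ≤ 30.


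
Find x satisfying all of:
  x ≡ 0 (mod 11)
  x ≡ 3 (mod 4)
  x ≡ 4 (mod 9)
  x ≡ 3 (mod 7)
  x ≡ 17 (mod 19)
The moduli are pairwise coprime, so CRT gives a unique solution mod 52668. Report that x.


Product of moduli M = 11 · 4 · 9 · 7 · 19 = 52668.
Merge one congruence at a time:
  Start: x ≡ 0 (mod 11).
  Combine with x ≡ 3 (mod 4); new modulus lcm = 44.
    Write x = 0 + 11·t and substitute into x ≡ 3 (mod 4): 11·t ≡ 3 − 0 = 3 (mod 4).
    Reduce coefficients mod 4: 3·t ≡ 3 (mod 4).
    The inverse of 3 mod 4 is 3 (since 3·3 = 9 = 2·4 + 1), so t ≡ 3·3 = 9 ≡ 1 (mod 4).
    Then x = 0 + 11·1 = 11, valid modulo lcm(11, 4) = 44: x ≡ 11 (mod 44).
  Combine with x ≡ 4 (mod 9); new modulus lcm = 396.
    Write x = 11 + 44·t and substitute into x ≡ 4 (mod 9): 44·t ≡ 4 − 11 = -7 (mod 9).
    Reduce coefficients mod 9: 8·t ≡ 2 (mod 9).
    The inverse of 8 mod 9 is 8 (since 8·8 = 64 = 7·9 + 1), so t ≡ 8·2 = 16 ≡ 7 (mod 9).
    Then x = 11 + 44·7 = 319, valid modulo lcm(44, 9) = 396: x ≡ 319 (mod 396).
  Combine with x ≡ 3 (mod 7); new modulus lcm = 2772.
    Write x = 319 + 396·t and substitute into x ≡ 3 (mod 7): 396·t ≡ 3 − 319 = -316 (mod 7).
    Reduce coefficients mod 7: 4·t ≡ 6 (mod 7).
    The inverse of 4 mod 7 is 2 (since 4·2 = 8 = 1·7 + 1), so t ≡ 2·6 = 12 ≡ 5 (mod 7).
    Then x = 319 + 396·5 = 2299, valid modulo lcm(396, 7) = 2772: x ≡ 2299 (mod 2772).
  Combine with x ≡ 17 (mod 19); new modulus lcm = 52668.
    Write x = 2299 + 2772·t and substitute into x ≡ 17 (mod 19): 2772·t ≡ 17 − 2299 = -2282 (mod 19).
    Reduce coefficients mod 19: 17·t ≡ 17 (mod 19).
    The inverse of 17 mod 19 is 9 (since 17·9 = 153 = 8·19 + 1), so t ≡ 9·17 = 153 ≡ 1 (mod 19).
    Then x = 2299 + 2772·1 = 5071, valid modulo lcm(2772, 19) = 52668: x ≡ 5071 (mod 52668).
Verify against each original: 5071 mod 11 = 0, 5071 mod 4 = 3, 5071 mod 9 = 4, 5071 mod 7 = 3, 5071 mod 19 = 17.

x ≡ 5071 (mod 52668).


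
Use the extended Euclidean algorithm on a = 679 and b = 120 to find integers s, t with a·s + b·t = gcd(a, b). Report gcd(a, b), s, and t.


Euclidean algorithm on (679, 120) — divide until remainder is 0:
  679 = 5 · 120 + 79
  120 = 1 · 79 + 41
  79 = 1 · 41 + 38
  41 = 1 · 38 + 3
  38 = 12 · 3 + 2
  3 = 1 · 2 + 1
  2 = 2 · 1 + 0
gcd(679, 120) = 1.
Track Bezout coefficients alongside the remainders: start with r₀ = 679 = a·1 + b·0 (s = 1, t = 0) and r₁ = 120 = a·0 + b·1 (s = 0, t = 1); each new remainder r_{k+1} = r_{k-1} − q_k·r_k inherits s_{k+1} = s_{k-1} − q_k·s_k, t_{k+1} = t_{k-1} − q_k·t_k, so r_k = a·s_k + b·t_k at every step:
  q = 5: r = 79, s = 1 − 5·0 = 1, t = 0 − 5·1 = -5  (check: 679·1 + 120·(-5) = 79)
  q = 1: r = 41, s = 0 − 1·1 = -1, t = 1 − 1·(-5) = 6  (check: 679·(-1) + 120·6 = 41)
  q = 1: r = 38, s = 1 − 1·(-1) = 2, t = -5 − 1·6 = -11  (check: 679·2 + 120·(-11) = 38)
  q = 1: r = 3, s = -1 − 1·2 = -3, t = 6 − 1·(-11) = 17  (check: 679·(-3) + 120·17 = 3)
  q = 12: r = 2, s = 2 − 12·(-3) = 38, t = -11 − 12·17 = -215  (check: 679·38 + 120·(-215) = 2)
  q = 1: r = 1, s = -3 − 1·38 = -41, t = 17 − 1·(-215) = 232  (check: 679·(-41) + 120·232 = 1)
The row with r = 1 (the gcd) gives the Bezout coefficients s = -41, t = 232.
Result: 679 · (-41) + 120 · (232) = 1.

gcd(679, 120) = 1; s = -41, t = 232 (check: 679·(-41) + 120·232 = 1).


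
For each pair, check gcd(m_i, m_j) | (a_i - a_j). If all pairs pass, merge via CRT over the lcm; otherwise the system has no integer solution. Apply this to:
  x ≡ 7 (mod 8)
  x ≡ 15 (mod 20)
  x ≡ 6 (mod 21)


Moduli 8, 20, 21 are not pairwise coprime, so CRT works modulo lcm(m_i) when all pairwise compatibility conditions hold.
Pairwise compatibility: gcd(m_i, m_j) must divide a_i - a_j for every pair.
Merge one congruence at a time:
  Start: x ≡ 7 (mod 8).
  Combine with x ≡ 15 (mod 20): gcd(8, 20) = 4; 15 - 7 = 8, which IS divisible by 4, so compatible.
    Write x = 7 + 8·t and substitute into x ≡ 15 (mod 20): 8·t ≡ 15 − 7 = 8 (mod 20).
    Divide the congruence (and modulus) by g = 4: 2·t ≡ 2 (mod 5).
    The inverse of 2 mod 5 is 3 (since 2·3 = 6 = 1·5 + 1), so t ≡ 3·2 = 6 ≡ 1 (mod 5).
    Then x = 7 + 8·1 = 15, valid modulo lcm(8, 20) = 40: x ≡ 15 (mod 40).
  Combine with x ≡ 6 (mod 21): gcd(40, 21) = 1; 6 - 15 = -9, which IS divisible by 1, so compatible.
    Write x = 15 + 40·t and substitute into x ≡ 6 (mod 21): 40·t ≡ 6 − 15 = -9 (mod 21).
    Reduce coefficients mod 21: 19·t ≡ 12 (mod 21).
    The inverse of 19 mod 21 is 10 (since 19·10 = 190 = 9·21 + 1), so t ≡ 10·12 = 120 ≡ 15 (mod 21).
    Then x = 15 + 40·15 = 615, valid modulo lcm(40, 21) = 840: x ≡ 615 (mod 840).
Verify: 615 mod 8 = 7, 615 mod 20 = 15, 615 mod 21 = 6.

x ≡ 615 (mod 840).


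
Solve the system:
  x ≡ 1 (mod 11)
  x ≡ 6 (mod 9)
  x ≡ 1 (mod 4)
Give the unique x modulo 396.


Moduli 11, 9, 4 are pairwise coprime; by CRT there is a unique solution modulo M = 11 · 9 · 4 = 396.
Solve pairwise, accumulating the modulus:
  Start with x ≡ 1 (mod 11).
  Combine with x ≡ 6 (mod 9): since gcd(11, 9) = 1, we get a unique residue mod 99.
    Write x = 1 + 11·t and substitute into x ≡ 6 (mod 9): 11·t ≡ 6 − 1 = 5 (mod 9).
    Reduce coefficients mod 9: 2·t ≡ 5 (mod 9).
    The inverse of 2 mod 9 is 5 (since 2·5 = 10 = 1·9 + 1), so t ≡ 5·5 = 25 ≡ 7 (mod 9).
    Then x = 1 + 11·7 = 78, valid modulo lcm(11, 9) = 99: x ≡ 78 (mod 99).
  Combine with x ≡ 1 (mod 4): since gcd(99, 4) = 1, we get a unique residue mod 396.
    Write x = 78 + 99·t and substitute into x ≡ 1 (mod 4): 99·t ≡ 1 − 78 = -77 (mod 4).
    Reduce coefficients mod 4: 3·t ≡ 3 (mod 4).
    The inverse of 3 mod 4 is 3 (since 3·3 = 9 = 2·4 + 1), so t ≡ 3·3 = 9 ≡ 1 (mod 4).
    Then x = 78 + 99·1 = 177, valid modulo lcm(99, 4) = 396: x ≡ 177 (mod 396).
Verify: 177 mod 11 = 1 ✓, 177 mod 9 = 6 ✓, 177 mod 4 = 1 ✓.

x ≡ 177 (mod 396).


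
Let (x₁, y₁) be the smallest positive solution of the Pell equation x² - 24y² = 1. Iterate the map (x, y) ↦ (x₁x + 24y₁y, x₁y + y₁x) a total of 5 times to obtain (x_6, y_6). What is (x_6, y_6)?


Step 1: Find the fundamental solution (x₁, y₁) of x² - 24y² = 1.
  Expand √24 as a continued fraction. a₀ = ⌊√24⌋ = 4; iterate m_{k+1} = d_k·a_k − m_k, d_{k+1} = (24 − m_{k+1}²)/d_k, a_{k+1} = ⌊(a₀ + m_{k+1})/d_{k+1}⌋ (starting m₀ = 0, d₀ = 1), with convergents p_k = a_k·p_{k-1} + p_{k-2}, q_k = a_k·q_{k-1} + q_{k-2} (p₋₁ = 1, q₋₁ = 0):
  k = 0: a₀ = 4; p₀/q₀ = 4/1; p₀² − 24·q₀² = 16 − 24 = -8.
  k = 1: m = 4, d = 8, a = ⌊(4 + 4)/8⌋ = 1; p/q = (1·4 + 1)/(1·1 + 0) = 5/1; p² − 24·q² = 25 − 24 = 1.
  The first convergent with p² − 24·q² = 1 gives the fundamental solution (x₁, y₁) = (5, 1).
Step 2: Apply the recurrence (x_{n+1}, y_{n+1}) = (x₁x_n + 24y₁y_n, x₁y_n + y₁x_n) repeatedly.
  From (x_1, y_1) = (5, 1): x_2 = 5·5 + 24·1·1 = 49; y_2 = 5·1 + 1·5 = 10.
  From (x_2, y_2) = (49, 10): x_3 = 5·49 + 24·1·10 = 485; y_3 = 5·10 + 1·49 = 99.
  From (x_3, y_3) = (485, 99): x_4 = 5·485 + 24·1·99 = 4801; y_4 = 5·99 + 1·485 = 980.
  From (x_4, y_4) = (4801, 980): x_5 = 5·4801 + 24·1·980 = 47525; y_5 = 5·980 + 1·4801 = 9701.
  From (x_5, y_5) = (47525, 9701): x_6 = 5·47525 + 24·1·9701 = 470449; y_6 = 5·9701 + 1·47525 = 96030.
Step 3: Verify x_6² - 24·y_6² = 221322261601 - 221322261600 = 1 (should be 1). ✓

(x_1, y_1) = (5, 1); (x_6, y_6) = (470449, 96030).


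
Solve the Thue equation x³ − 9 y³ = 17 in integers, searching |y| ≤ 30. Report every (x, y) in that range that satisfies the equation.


The equation is x³ - 9y³ = 17. For fixed y, x³ = 9·y³ + 17, so a solution requires the RHS to be a perfect cube.
Strategy: iterate y from -30 to 30, compute RHS = 9·y³ + 17, and check whether it is a (positive or negative) perfect cube.
Check small values of y:
  y = 0: RHS = 17 is not a perfect cube.
  y = 1: RHS = 26 is not a perfect cube.
  y = -1: RHS = 8 = (2)³ ⇒ x = 2 works.
  y = 2: RHS = 89 is not a perfect cube.
  y = -2: RHS = -55 is not a perfect cube.
  y = 3: RHS = 260 is not a perfect cube.
  y = -3: RHS = -226 is not a perfect cube.
Continuing, at y = -25: RHS = -140608 = (-52)³ ⇒ x = -52 works.
Searching the remaining y in |y| ≤ 30 finds no further solutions.
Collected solutions: (2, -1), (-52, -25).

Solutions (with |y| ≤ 30): (2, -1), (-52, -25).


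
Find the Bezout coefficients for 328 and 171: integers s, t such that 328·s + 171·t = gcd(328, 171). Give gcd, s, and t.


Euclidean algorithm on (328, 171) — divide until remainder is 0:
  328 = 1 · 171 + 157
  171 = 1 · 157 + 14
  157 = 11 · 14 + 3
  14 = 4 · 3 + 2
  3 = 1 · 2 + 1
  2 = 2 · 1 + 0
gcd(328, 171) = 1.
Track Bezout coefficients alongside the remainders: start with r₀ = 328 = a·1 + b·0 (s = 1, t = 0) and r₁ = 171 = a·0 + b·1 (s = 0, t = 1); each new remainder r_{k+1} = r_{k-1} − q_k·r_k inherits s_{k+1} = s_{k-1} − q_k·s_k, t_{k+1} = t_{k-1} − q_k·t_k, so r_k = a·s_k + b·t_k at every step:
  q = 1: r = 157, s = 1 − 1·0 = 1, t = 0 − 1·1 = -1  (check: 328·1 + 171·(-1) = 157)
  q = 1: r = 14, s = 0 − 1·1 = -1, t = 1 − 1·(-1) = 2  (check: 328·(-1) + 171·2 = 14)
  q = 11: r = 3, s = 1 − 11·(-1) = 12, t = -1 − 11·2 = -23  (check: 328·12 + 171·(-23) = 3)
  q = 4: r = 2, s = -1 − 4·12 = -49, t = 2 − 4·(-23) = 94  (check: 328·(-49) + 171·94 = 2)
  q = 1: r = 1, s = 12 − 1·(-49) = 61, t = -23 − 1·94 = -117  (check: 328·61 + 171·(-117) = 1)
The row with r = 1 (the gcd) gives the Bezout coefficients s = 61, t = -117.
Result: 328 · (61) + 171 · (-117) = 1.

gcd(328, 171) = 1; s = 61, t = -117 (check: 328·61 + 171·(-117) = 1).


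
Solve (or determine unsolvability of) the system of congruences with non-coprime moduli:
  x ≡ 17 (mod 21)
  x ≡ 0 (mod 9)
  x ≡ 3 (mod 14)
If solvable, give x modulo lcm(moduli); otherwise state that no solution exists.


Moduli 21, 9, 14 are not pairwise coprime, so CRT works modulo lcm(m_i) when all pairwise compatibility conditions hold.
Pairwise compatibility: gcd(m_i, m_j) must divide a_i - a_j for every pair.
Merge one congruence at a time:
  Start: x ≡ 17 (mod 21).
  Combine with x ≡ 0 (mod 9): gcd(21, 9) = 3, and 0 - 17 = -17 is NOT divisible by 3.
    ⇒ system is inconsistent (no integer solution).

No solution (the system is inconsistent).


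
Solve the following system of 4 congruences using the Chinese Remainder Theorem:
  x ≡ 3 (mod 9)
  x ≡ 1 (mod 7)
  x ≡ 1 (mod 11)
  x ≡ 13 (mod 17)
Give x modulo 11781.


Product of moduli M = 9 · 7 · 11 · 17 = 11781.
Merge one congruence at a time:
  Start: x ≡ 3 (mod 9).
  Combine with x ≡ 1 (mod 7); new modulus lcm = 63.
    Write x = 3 + 9·t and substitute into x ≡ 1 (mod 7): 9·t ≡ 1 − 3 = -2 (mod 7).
    Reduce coefficients mod 7: 2·t ≡ 5 (mod 7).
    The inverse of 2 mod 7 is 4 (since 2·4 = 8 = 1·7 + 1), so t ≡ 4·5 = 20 ≡ 6 (mod 7).
    Then x = 3 + 9·6 = 57, valid modulo lcm(9, 7) = 63: x ≡ 57 (mod 63).
  Combine with x ≡ 1 (mod 11); new modulus lcm = 693.
    Write x = 57 + 63·t and substitute into x ≡ 1 (mod 11): 63·t ≡ 1 − 57 = -56 (mod 11).
    Reduce coefficients mod 11: 8·t ≡ 10 (mod 11).
    The inverse of 8 mod 11 is 7 (since 8·7 = 56 = 5·11 + 1), so t ≡ 7·10 = 70 ≡ 4 (mod 11).
    Then x = 57 + 63·4 = 309, valid modulo lcm(63, 11) = 693: x ≡ 309 (mod 693).
  Combine with x ≡ 13 (mod 17); new modulus lcm = 11781.
    Write x = 309 + 693·t and substitute into x ≡ 13 (mod 17): 693·t ≡ 13 − 309 = -296 (mod 17).
    Reduce coefficients mod 17: 13·t ≡ 10 (mod 17).
    The inverse of 13 mod 17 is 4 (since 13·4 = 52 = 3·17 + 1), so t ≡ 4·10 = 40 ≡ 6 (mod 17).
    Then x = 309 + 693·6 = 4467, valid modulo lcm(693, 17) = 11781: x ≡ 4467 (mod 11781).
Verify against each original: 4467 mod 9 = 3, 4467 mod 7 = 1, 4467 mod 11 = 1, 4467 mod 17 = 13.

x ≡ 4467 (mod 11781).


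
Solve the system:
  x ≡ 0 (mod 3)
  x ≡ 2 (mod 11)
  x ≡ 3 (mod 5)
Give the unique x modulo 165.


Moduli 3, 11, 5 are pairwise coprime; by CRT there is a unique solution modulo M = 3 · 11 · 5 = 165.
Solve pairwise, accumulating the modulus:
  Start with x ≡ 0 (mod 3).
  Combine with x ≡ 2 (mod 11): since gcd(3, 11) = 1, we get a unique residue mod 33.
    Write x = 0 + 3·t and substitute into x ≡ 2 (mod 11): 3·t ≡ 2 − 0 = 2 (mod 11).
    The inverse of 3 mod 11 is 4 (since 3·4 = 12 = 1·11 + 1), so t ≡ 4·2 = 8 ≡ 8 (mod 11).
    Then x = 0 + 3·8 = 24, valid modulo lcm(3, 11) = 33: x ≡ 24 (mod 33).
  Combine with x ≡ 3 (mod 5): since gcd(33, 5) = 1, we get a unique residue mod 165.
    Write x = 24 + 33·t and substitute into x ≡ 3 (mod 5): 33·t ≡ 3 − 24 = -21 (mod 5).
    Reduce coefficients mod 5: 3·t ≡ 4 (mod 5).
    The inverse of 3 mod 5 is 2 (since 3·2 = 6 = 1·5 + 1), so t ≡ 2·4 = 8 ≡ 3 (mod 5).
    Then x = 24 + 33·3 = 123, valid modulo lcm(33, 5) = 165: x ≡ 123 (mod 165).
Verify: 123 mod 3 = 0 ✓, 123 mod 11 = 2 ✓, 123 mod 5 = 3 ✓.

x ≡ 123 (mod 165).


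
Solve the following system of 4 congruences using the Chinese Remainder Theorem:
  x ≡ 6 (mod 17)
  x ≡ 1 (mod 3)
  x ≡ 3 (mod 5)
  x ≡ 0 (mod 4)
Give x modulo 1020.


Product of moduli M = 17 · 3 · 5 · 4 = 1020.
Merge one congruence at a time:
  Start: x ≡ 6 (mod 17).
  Combine with x ≡ 1 (mod 3); new modulus lcm = 51.
    Write x = 6 + 17·t and substitute into x ≡ 1 (mod 3): 17·t ≡ 1 − 6 = -5 (mod 3).
    Reduce coefficients mod 3: 2·t ≡ 1 (mod 3).
    The inverse of 2 mod 3 is 2 (since 2·2 = 4 = 1·3 + 1), so t ≡ 2·1 = 2 ≡ 2 (mod 3).
    Then x = 6 + 17·2 = 40, valid modulo lcm(17, 3) = 51: x ≡ 40 (mod 51).
  Combine with x ≡ 3 (mod 5); new modulus lcm = 255.
    Write x = 40 + 51·t and substitute into x ≡ 3 (mod 5): 51·t ≡ 3 − 40 = -37 (mod 5).
    Reduce coefficients mod 5: 1·t ≡ 3 (mod 5).
    So t ≡ 3 (mod 5).
    Then x = 40 + 51·3 = 193, valid modulo lcm(51, 5) = 255: x ≡ 193 (mod 255).
  Combine with x ≡ 0 (mod 4); new modulus lcm = 1020.
    Write x = 193 + 255·t and substitute into x ≡ 0 (mod 4): 255·t ≡ 0 − 193 = -193 (mod 4).
    Reduce coefficients mod 4: 3·t ≡ 3 (mod 4).
    The inverse of 3 mod 4 is 3 (since 3·3 = 9 = 2·4 + 1), so t ≡ 3·3 = 9 ≡ 1 (mod 4).
    Then x = 193 + 255·1 = 448, valid modulo lcm(255, 4) = 1020: x ≡ 448 (mod 1020).
Verify against each original: 448 mod 17 = 6, 448 mod 3 = 1, 448 mod 5 = 3, 448 mod 4 = 0.

x ≡ 448 (mod 1020).


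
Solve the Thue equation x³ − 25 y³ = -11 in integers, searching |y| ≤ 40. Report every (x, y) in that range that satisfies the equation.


The equation is x³ - 25y³ = -11. For fixed y, x³ = 25·y³ − 11, so a solution requires the RHS to be a perfect cube.
Strategy: iterate y from -40 to 40, compute RHS = 25·y³ − 11, and check whether it is a (positive or negative) perfect cube.
Check small values of y:
  y = 0: RHS = -11 is not a perfect cube.
  y = 1: RHS = 14 is not a perfect cube.
  y = -1: RHS = -36 is not a perfect cube.
  y = 2: RHS = 189 is not a perfect cube.
  y = -2: RHS = -211 is not a perfect cube.
  y = 3: RHS = 664 is not a perfect cube.
  y = -3: RHS = -686 is not a perfect cube.
Continuing the search up to |y| = 40 finds no solutions either.
No (x, y) in the scanned range satisfies the equation.

No integer solutions with |y| ≤ 40.


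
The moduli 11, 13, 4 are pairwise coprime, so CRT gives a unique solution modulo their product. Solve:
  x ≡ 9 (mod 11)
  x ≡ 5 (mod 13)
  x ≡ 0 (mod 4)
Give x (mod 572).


Moduli 11, 13, 4 are pairwise coprime; by CRT there is a unique solution modulo M = 11 · 13 · 4 = 572.
Solve pairwise, accumulating the modulus:
  Start with x ≡ 9 (mod 11).
  Combine with x ≡ 5 (mod 13): since gcd(11, 13) = 1, we get a unique residue mod 143.
    Write x = 9 + 11·t and substitute into x ≡ 5 (mod 13): 11·t ≡ 5 − 9 = -4 (mod 13).
    Reduce coefficients mod 13: 11·t ≡ 9 (mod 13).
    The inverse of 11 mod 13 is 6 (since 11·6 = 66 = 5·13 + 1), so t ≡ 6·9 = 54 ≡ 2 (mod 13).
    Then x = 9 + 11·2 = 31, valid modulo lcm(11, 13) = 143: x ≡ 31 (mod 143).
  Combine with x ≡ 0 (mod 4): since gcd(143, 4) = 1, we get a unique residue mod 572.
    Write x = 31 + 143·t and substitute into x ≡ 0 (mod 4): 143·t ≡ 0 − 31 = -31 (mod 4).
    Reduce coefficients mod 4: 3·t ≡ 1 (mod 4).
    The inverse of 3 mod 4 is 3 (since 3·3 = 9 = 2·4 + 1), so t ≡ 3·1 = 3 ≡ 3 (mod 4).
    Then x = 31 + 143·3 = 460, valid modulo lcm(143, 4) = 572: x ≡ 460 (mod 572).
Verify: 460 mod 11 = 9 ✓, 460 mod 13 = 5 ✓, 460 mod 4 = 0 ✓.

x ≡ 460 (mod 572).


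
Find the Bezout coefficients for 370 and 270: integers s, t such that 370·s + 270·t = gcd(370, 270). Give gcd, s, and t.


Euclidean algorithm on (370, 270) — divide until remainder is 0:
  370 = 1 · 270 + 100
  270 = 2 · 100 + 70
  100 = 1 · 70 + 30
  70 = 2 · 30 + 10
  30 = 3 · 10 + 0
gcd(370, 270) = 10.
Track Bezout coefficients alongside the remainders: start with r₀ = 370 = a·1 + b·0 (s = 1, t = 0) and r₁ = 270 = a·0 + b·1 (s = 0, t = 1); each new remainder r_{k+1} = r_{k-1} − q_k·r_k inherits s_{k+1} = s_{k-1} − q_k·s_k, t_{k+1} = t_{k-1} − q_k·t_k, so r_k = a·s_k + b·t_k at every step:
  q = 1: r = 100, s = 1 − 1·0 = 1, t = 0 − 1·1 = -1  (check: 370·1 + 270·(-1) = 100)
  q = 2: r = 70, s = 0 − 2·1 = -2, t = 1 − 2·(-1) = 3  (check: 370·(-2) + 270·3 = 70)
  q = 1: r = 30, s = 1 − 1·(-2) = 3, t = -1 − 1·3 = -4  (check: 370·3 + 270·(-4) = 30)
  q = 2: r = 10, s = -2 − 2·3 = -8, t = 3 − 2·(-4) = 11  (check: 370·(-8) + 270·11 = 10)
The row with r = 10 (the gcd) gives the Bezout coefficients s = -8, t = 11.
Result: 370 · (-8) + 270 · (11) = 10.

gcd(370, 270) = 10; s = -8, t = 11 (check: 370·(-8) + 270·11 = 10).


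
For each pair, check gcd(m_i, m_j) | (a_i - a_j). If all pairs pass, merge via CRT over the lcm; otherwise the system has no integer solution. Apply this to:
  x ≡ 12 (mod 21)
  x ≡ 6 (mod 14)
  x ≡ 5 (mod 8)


Moduli 21, 14, 8 are not pairwise coprime, so CRT works modulo lcm(m_i) when all pairwise compatibility conditions hold.
Pairwise compatibility: gcd(m_i, m_j) must divide a_i - a_j for every pair.
Merge one congruence at a time:
  Start: x ≡ 12 (mod 21).
  Combine with x ≡ 6 (mod 14): gcd(21, 14) = 7, and 6 - 12 = -6 is NOT divisible by 7.
    ⇒ system is inconsistent (no integer solution).

No solution (the system is inconsistent).


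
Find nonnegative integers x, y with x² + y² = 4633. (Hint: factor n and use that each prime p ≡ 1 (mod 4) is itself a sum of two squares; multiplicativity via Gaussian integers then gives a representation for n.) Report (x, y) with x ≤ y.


Step 1: Factor n = 4633 = 41 · 113.
Step 2: Check the mod-4 condition on each prime factor: 41 ≡ 1 (mod 4), exponent 1; 113 ≡ 1 (mod 4), exponent 1.
All primes ≡ 3 (mod 4) appear to even exponent (or don't appear), so by the two-squares theorem n IS expressible as a sum of two squares.
Step 3: Build a representation. Here n = 41 · 113 is a product of primes ≡ 1 (mod 4). Each prime p ≡ 1 (mod 4) is itself a sum of two squares; find a² by testing p − a² for a perfect square:
  41: 41 − 1² = 40, 41 − 2² = 37, 41 − 3² = 32, 41 − 4² = 25 = 5² ⇒ 41 = 4² + 5².
  113: 113 − 1² = 112, 113 − 2² = 109, 113 − 3² = 104, 113 − 4² = 97, 113 − 5² = 88, 113 − 6² = 77, 113 − 7² = 64 = 8² ⇒ 113 = 7² + 8².
  Combine using the Brahmagupta–Fibonacci identity (a² + b²)(c² + d²) = (ac − bd)² + (ad + bc)² = (ac + bd)² + (ad − bc)²:
  41 · 113 = 4633: from (4² + 5²)(7² + 8²), take (4·7 − 5·8, 4·8 + 5·7) = (28 − 40, 32 + 35) = (-12, 67); dropping signs (only squares matter) gives (12, 67); check 12² + 67² = 144 + 4489 = 4633 ✓.
Step 4: Order so x ≤ y and verify: 12² + 67² = 144 + 4489 = 4633 = n. ✓

n = 4633 = 12² + 67² (one valid representation with x ≤ y).


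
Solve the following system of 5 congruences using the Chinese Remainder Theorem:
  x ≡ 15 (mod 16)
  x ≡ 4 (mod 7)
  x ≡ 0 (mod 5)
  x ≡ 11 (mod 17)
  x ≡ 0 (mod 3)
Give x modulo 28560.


Product of moduli M = 16 · 7 · 5 · 17 · 3 = 28560.
Merge one congruence at a time:
  Start: x ≡ 15 (mod 16).
  Combine with x ≡ 4 (mod 7); new modulus lcm = 112.
    Write x = 15 + 16·t and substitute into x ≡ 4 (mod 7): 16·t ≡ 4 − 15 = -11 (mod 7).
    Reduce coefficients mod 7: 2·t ≡ 3 (mod 7).
    The inverse of 2 mod 7 is 4 (since 2·4 = 8 = 1·7 + 1), so t ≡ 4·3 = 12 ≡ 5 (mod 7).
    Then x = 15 + 16·5 = 95, valid modulo lcm(16, 7) = 112: x ≡ 95 (mod 112).
  Combine with x ≡ 0 (mod 5); new modulus lcm = 560.
    Write x = 95 + 112·t and substitute into x ≡ 0 (mod 5): 112·t ≡ 0 − 95 = -95 (mod 5).
    Reduce coefficients mod 5: 2·t ≡ 0 (mod 5).
    The inverse of 2 mod 5 is 3 (since 2·3 = 6 = 1·5 + 1), so t ≡ 3·0 = 0 ≡ 0 (mod 5).
    Then x = 95 + 112·0 = 95, valid modulo lcm(112, 5) = 560: x ≡ 95 (mod 560).
  Combine with x ≡ 11 (mod 17); new modulus lcm = 9520.
    Write x = 95 + 560·t and substitute into x ≡ 11 (mod 17): 560·t ≡ 11 − 95 = -84 (mod 17).
    Reduce coefficients mod 17: 16·t ≡ 1 (mod 17).
    The inverse of 16 mod 17 is 16 (since 16·16 = 256 = 15·17 + 1), so t ≡ 16·1 = 16 ≡ 16 (mod 17).
    Then x = 95 + 560·16 = 9055, valid modulo lcm(560, 17) = 9520: x ≡ 9055 (mod 9520).
  Combine with x ≡ 0 (mod 3); new modulus lcm = 28560.
    Write x = 9055 + 9520·t and substitute into x ≡ 0 (mod 3): 9520·t ≡ 0 − 9055 = -9055 (mod 3).
    Reduce coefficients mod 3: 1·t ≡ 2 (mod 3).
    So t ≡ 2 (mod 3).
    Then x = 9055 + 9520·2 = 28095, valid modulo lcm(9520, 3) = 28560: x ≡ 28095 (mod 28560).
Verify against each original: 28095 mod 16 = 15, 28095 mod 7 = 4, 28095 mod 5 = 0, 28095 mod 17 = 11, 28095 mod 3 = 0.

x ≡ 28095 (mod 28560).


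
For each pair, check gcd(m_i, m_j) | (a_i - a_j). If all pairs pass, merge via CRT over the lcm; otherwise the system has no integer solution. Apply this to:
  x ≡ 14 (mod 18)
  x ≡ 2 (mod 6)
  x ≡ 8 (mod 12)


Moduli 18, 6, 12 are not pairwise coprime, so CRT works modulo lcm(m_i) when all pairwise compatibility conditions hold.
Pairwise compatibility: gcd(m_i, m_j) must divide a_i - a_j for every pair.
Merge one congruence at a time:
  Start: x ≡ 14 (mod 18).
  Combine with x ≡ 2 (mod 6): gcd(18, 6) = 6; 2 - 14 = -12, which IS divisible by 6, so compatible.
    Write x = 14 + 18·t and substitute into x ≡ 2 (mod 6): 18·t ≡ 2 − 14 = -12 (mod 6).
    Divide the congruence (and modulus) by g = 6: 3·t ≡ -2 (mod 1).
    Modulo 1 every t works; take t = 0.
    Then x = 14 + 18·0 = 14, valid modulo lcm(18, 6) = 18: x ≡ 14 (mod 18).
  Combine with x ≡ 8 (mod 12): gcd(18, 12) = 6; 8 - 14 = -6, which IS divisible by 6, so compatible.
    Write x = 14 + 18·t and substitute into x ≡ 8 (mod 12): 18·t ≡ 8 − 14 = -6 (mod 12).
    Divide the congruence (and modulus) by g = 6: 3·t ≡ -1 (mod 2).
    Reduce coefficients mod 2: 1·t ≡ 1 (mod 2).
    So t ≡ 1 (mod 2).
    Then x = 14 + 18·1 = 32, valid modulo lcm(18, 12) = 36: x ≡ 32 (mod 36).
Verify: 32 mod 18 = 14, 32 mod 6 = 2, 32 mod 12 = 8.

x ≡ 32 (mod 36).


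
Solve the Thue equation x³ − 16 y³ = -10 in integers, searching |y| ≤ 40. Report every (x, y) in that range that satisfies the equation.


The equation is x³ - 16y³ = -10. For fixed y, x³ = 16·y³ − 10, so a solution requires the RHS to be a perfect cube.
Strategy: iterate y from -40 to 40, compute RHS = 16·y³ − 10, and check whether it is a (positive or negative) perfect cube.
Check small values of y:
  y = 0: RHS = -10 is not a perfect cube.
  y = 1: RHS = 6 is not a perfect cube.
  y = -1: RHS = -26 is not a perfect cube.
  y = 2: RHS = 118 is not a perfect cube.
  y = -2: RHS = -138 is not a perfect cube.
  y = 3: RHS = 422 is not a perfect cube.
  y = -3: RHS = -442 is not a perfect cube.
Continuing the search up to |y| = 40 finds no solutions either.
No (x, y) in the scanned range satisfies the equation.

No integer solutions with |y| ≤ 40.


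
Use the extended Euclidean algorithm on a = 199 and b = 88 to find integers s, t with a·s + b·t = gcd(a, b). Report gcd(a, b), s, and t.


Euclidean algorithm on (199, 88) — divide until remainder is 0:
  199 = 2 · 88 + 23
  88 = 3 · 23 + 19
  23 = 1 · 19 + 4
  19 = 4 · 4 + 3
  4 = 1 · 3 + 1
  3 = 3 · 1 + 0
gcd(199, 88) = 1.
Track Bezout coefficients alongside the remainders: start with r₀ = 199 = a·1 + b·0 (s = 1, t = 0) and r₁ = 88 = a·0 + b·1 (s = 0, t = 1); each new remainder r_{k+1} = r_{k-1} − q_k·r_k inherits s_{k+1} = s_{k-1} − q_k·s_k, t_{k+1} = t_{k-1} − q_k·t_k, so r_k = a·s_k + b·t_k at every step:
  q = 2: r = 23, s = 1 − 2·0 = 1, t = 0 − 2·1 = -2  (check: 199·1 + 88·(-2) = 23)
  q = 3: r = 19, s = 0 − 3·1 = -3, t = 1 − 3·(-2) = 7  (check: 199·(-3) + 88·7 = 19)
  q = 1: r = 4, s = 1 − 1·(-3) = 4, t = -2 − 1·7 = -9  (check: 199·4 + 88·(-9) = 4)
  q = 4: r = 3, s = -3 − 4·4 = -19, t = 7 − 4·(-9) = 43  (check: 199·(-19) + 88·43 = 3)
  q = 1: r = 1, s = 4 − 1·(-19) = 23, t = -9 − 1·43 = -52  (check: 199·23 + 88·(-52) = 1)
The row with r = 1 (the gcd) gives the Bezout coefficients s = 23, t = -52.
Result: 199 · (23) + 88 · (-52) = 1.

gcd(199, 88) = 1; s = 23, t = -52 (check: 199·23 + 88·(-52) = 1).


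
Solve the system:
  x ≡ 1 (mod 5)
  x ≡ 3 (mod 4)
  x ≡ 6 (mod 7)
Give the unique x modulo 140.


Moduli 5, 4, 7 are pairwise coprime; by CRT there is a unique solution modulo M = 5 · 4 · 7 = 140.
Solve pairwise, accumulating the modulus:
  Start with x ≡ 1 (mod 5).
  Combine with x ≡ 3 (mod 4): since gcd(5, 4) = 1, we get a unique residue mod 20.
    Write x = 1 + 5·t and substitute into x ≡ 3 (mod 4): 5·t ≡ 3 − 1 = 2 (mod 4).
    Reduce coefficients mod 4: 1·t ≡ 2 (mod 4).
    So t ≡ 2 (mod 4).
    Then x = 1 + 5·2 = 11, valid modulo lcm(5, 4) = 20: x ≡ 11 (mod 20).
  Combine with x ≡ 6 (mod 7): since gcd(20, 7) = 1, we get a unique residue mod 140.
    Write x = 11 + 20·t and substitute into x ≡ 6 (mod 7): 20·t ≡ 6 − 11 = -5 (mod 7).
    Reduce coefficients mod 7: 6·t ≡ 2 (mod 7).
    The inverse of 6 mod 7 is 6 (since 6·6 = 36 = 5·7 + 1), so t ≡ 6·2 = 12 ≡ 5 (mod 7).
    Then x = 11 + 20·5 = 111, valid modulo lcm(20, 7) = 140: x ≡ 111 (mod 140).
Verify: 111 mod 5 = 1 ✓, 111 mod 4 = 3 ✓, 111 mod 7 = 6 ✓.

x ≡ 111 (mod 140).


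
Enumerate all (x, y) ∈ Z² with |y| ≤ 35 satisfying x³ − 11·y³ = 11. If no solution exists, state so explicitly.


The equation is x³ - 11y³ = 11. For fixed y, x³ = 11·y³ + 11, so a solution requires the RHS to be a perfect cube.
Strategy: iterate y from -35 to 35, compute RHS = 11·y³ + 11, and check whether it is a (positive or negative) perfect cube.
Check small values of y:
  y = 0: RHS = 11 is not a perfect cube.
  y = 1: RHS = 22 is not a perfect cube.
  y = -1: RHS = 0 = (0)³ ⇒ x = 0 works.
  y = 2: RHS = 99 is not a perfect cube.
  y = -2: RHS = -77 is not a perfect cube.
  y = 3: RHS = 308 is not a perfect cube.
  y = -3: RHS = -286 is not a perfect cube.
Continuing the search up to |y| = 35 finds no further solutions beyond those listed.
Collected solutions: (0, -1).

Solutions (with |y| ≤ 35): (0, -1).


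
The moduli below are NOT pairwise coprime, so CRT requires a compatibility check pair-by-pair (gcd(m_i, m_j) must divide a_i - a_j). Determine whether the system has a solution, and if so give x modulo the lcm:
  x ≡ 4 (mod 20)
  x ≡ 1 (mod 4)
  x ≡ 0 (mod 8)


Moduli 20, 4, 8 are not pairwise coprime, so CRT works modulo lcm(m_i) when all pairwise compatibility conditions hold.
Pairwise compatibility: gcd(m_i, m_j) must divide a_i - a_j for every pair.
Merge one congruence at a time:
  Start: x ≡ 4 (mod 20).
  Combine with x ≡ 1 (mod 4): gcd(20, 4) = 4, and 1 - 4 = -3 is NOT divisible by 4.
    ⇒ system is inconsistent (no integer solution).

No solution (the system is inconsistent).


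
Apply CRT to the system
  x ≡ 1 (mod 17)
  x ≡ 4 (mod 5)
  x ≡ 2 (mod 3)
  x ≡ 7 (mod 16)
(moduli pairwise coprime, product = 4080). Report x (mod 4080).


Product of moduli M = 17 · 5 · 3 · 16 = 4080.
Merge one congruence at a time:
  Start: x ≡ 1 (mod 17).
  Combine with x ≡ 4 (mod 5); new modulus lcm = 85.
    Write x = 1 + 17·t and substitute into x ≡ 4 (mod 5): 17·t ≡ 4 − 1 = 3 (mod 5).
    Reduce coefficients mod 5: 2·t ≡ 3 (mod 5).
    The inverse of 2 mod 5 is 3 (since 2·3 = 6 = 1·5 + 1), so t ≡ 3·3 = 9 ≡ 4 (mod 5).
    Then x = 1 + 17·4 = 69, valid modulo lcm(17, 5) = 85: x ≡ 69 (mod 85).
  Combine with x ≡ 2 (mod 3); new modulus lcm = 255.
    Write x = 69 + 85·t and substitute into x ≡ 2 (mod 3): 85·t ≡ 2 − 69 = -67 (mod 3).
    Reduce coefficients mod 3: 1·t ≡ 2 (mod 3).
    So t ≡ 2 (mod 3).
    Then x = 69 + 85·2 = 239, valid modulo lcm(85, 3) = 255: x ≡ 239 (mod 255).
  Combine with x ≡ 7 (mod 16); new modulus lcm = 4080.
    Write x = 239 + 255·t and substitute into x ≡ 7 (mod 16): 255·t ≡ 7 − 239 = -232 (mod 16).
    Reduce coefficients mod 16: 15·t ≡ 8 (mod 16).
    The inverse of 15 mod 16 is 15 (since 15·15 = 225 = 14·16 + 1), so t ≡ 15·8 = 120 ≡ 8 (mod 16).
    Then x = 239 + 255·8 = 2279, valid modulo lcm(255, 16) = 4080: x ≡ 2279 (mod 4080).
Verify against each original: 2279 mod 17 = 1, 2279 mod 5 = 4, 2279 mod 3 = 2, 2279 mod 16 = 7.

x ≡ 2279 (mod 4080).


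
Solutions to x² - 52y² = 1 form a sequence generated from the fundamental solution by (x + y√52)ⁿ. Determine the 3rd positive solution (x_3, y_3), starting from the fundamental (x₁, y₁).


Step 1: Find the fundamental solution (x₁, y₁) of x² - 52y² = 1.
  Expand √52 as a continued fraction. a₀ = ⌊√52⌋ = 7; iterate m_{k+1} = d_k·a_k − m_k, d_{k+1} = (52 − m_{k+1}²)/d_k, a_{k+1} = ⌊(a₀ + m_{k+1})/d_{k+1}⌋ (starting m₀ = 0, d₀ = 1), with convergents p_k = a_k·p_{k-1} + p_{k-2}, q_k = a_k·q_{k-1} + q_{k-2} (p₋₁ = 1, q₋₁ = 0):
  k = 0: a₀ = 7; p₀/q₀ = 7/1; p₀² − 52·q₀² = 49 − 52 = -3.
  k = 1: m = 7, d = 3, a = ⌊(7 + 7)/3⌋ = 4; p/q = (4·7 + 1)/(4·1 + 0) = 29/4; p² − 52·q² = 841 − 832 = 9.
  k = 2: m = 5, d = 9, a = ⌊(7 + 5)/9⌋ = 1; p/q = (1·29 + 7)/(1·4 + 1) = 36/5; p² − 52·q² = 1296 − 1300 = -4.
  k = 3: m = 4, d = 4, a = ⌊(7 + 4)/4⌋ = 2; p/q = (2·36 + 29)/(2·5 + 4) = 101/14; p² − 52·q² = 10201 − 10192 = 9.
  k = 4: m = 4, d = 9, a = ⌊(7 + 4)/9⌋ = 1; p/q = (1·101 + 36)/(1·14 + 5) = 137/19; p² − 52·q² = 18769 − 18772 = -3.
  k = 5: m = 5, d = 3, a = ⌊(7 + 5)/3⌋ = 4; p/q = (4·137 + 101)/(4·19 + 14) = 649/90; p² − 52·q² = 421201 − 421200 = 1.
  The first convergent with p² − 52·q² = 1 gives the fundamental solution (x₁, y₁) = (649, 90).
Step 2: Apply the recurrence (x_{n+1}, y_{n+1}) = (x₁x_n + 52y₁y_n, x₁y_n + y₁x_n) repeatedly.
  From (x_1, y_1) = (649, 90): x_2 = 649·649 + 52·90·90 = 842401; y_2 = 649·90 + 90·649 = 116820.
  From (x_2, y_2) = (842401, 116820): x_3 = 649·842401 + 52·90·116820 = 1093435849; y_3 = 649·116820 + 90·842401 = 151632270.
Step 3: Verify x_3² - 52·y_3² = 1195601955878350801 - 1195601955878350800 = 1 (should be 1). ✓

(x_1, y_1) = (649, 90); (x_3, y_3) = (1093435849, 151632270).


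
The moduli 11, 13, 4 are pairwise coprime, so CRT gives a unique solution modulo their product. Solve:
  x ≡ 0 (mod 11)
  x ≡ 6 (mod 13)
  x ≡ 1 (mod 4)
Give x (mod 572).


Moduli 11, 13, 4 are pairwise coprime; by CRT there is a unique solution modulo M = 11 · 13 · 4 = 572.
Solve pairwise, accumulating the modulus:
  Start with x ≡ 0 (mod 11).
  Combine with x ≡ 6 (mod 13): since gcd(11, 13) = 1, we get a unique residue mod 143.
    Write x = 0 + 11·t and substitute into x ≡ 6 (mod 13): 11·t ≡ 6 − 0 = 6 (mod 13).
    The inverse of 11 mod 13 is 6 (since 11·6 = 66 = 5·13 + 1), so t ≡ 6·6 = 36 ≡ 10 (mod 13).
    Then x = 0 + 11·10 = 110, valid modulo lcm(11, 13) = 143: x ≡ 110 (mod 143).
  Combine with x ≡ 1 (mod 4): since gcd(143, 4) = 1, we get a unique residue mod 572.
    Write x = 110 + 143·t and substitute into x ≡ 1 (mod 4): 143·t ≡ 1 − 110 = -109 (mod 4).
    Reduce coefficients mod 4: 3·t ≡ 3 (mod 4).
    The inverse of 3 mod 4 is 3 (since 3·3 = 9 = 2·4 + 1), so t ≡ 3·3 = 9 ≡ 1 (mod 4).
    Then x = 110 + 143·1 = 253, valid modulo lcm(143, 4) = 572: x ≡ 253 (mod 572).
Verify: 253 mod 11 = 0 ✓, 253 mod 13 = 6 ✓, 253 mod 4 = 1 ✓.

x ≡ 253 (mod 572).
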